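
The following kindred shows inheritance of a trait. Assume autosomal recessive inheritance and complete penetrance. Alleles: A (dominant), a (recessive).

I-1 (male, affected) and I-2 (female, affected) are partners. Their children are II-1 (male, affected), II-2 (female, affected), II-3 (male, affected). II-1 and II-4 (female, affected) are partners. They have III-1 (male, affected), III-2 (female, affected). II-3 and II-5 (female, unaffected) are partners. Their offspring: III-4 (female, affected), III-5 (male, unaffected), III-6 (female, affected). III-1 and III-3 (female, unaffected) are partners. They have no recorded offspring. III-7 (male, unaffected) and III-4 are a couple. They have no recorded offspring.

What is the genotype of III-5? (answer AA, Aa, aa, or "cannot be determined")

Aa

From phenotype alone, III-5 is AA or Aa.
III-5 is unaffected so carries A and received a from II-3 (aa), so III-5 is Aa.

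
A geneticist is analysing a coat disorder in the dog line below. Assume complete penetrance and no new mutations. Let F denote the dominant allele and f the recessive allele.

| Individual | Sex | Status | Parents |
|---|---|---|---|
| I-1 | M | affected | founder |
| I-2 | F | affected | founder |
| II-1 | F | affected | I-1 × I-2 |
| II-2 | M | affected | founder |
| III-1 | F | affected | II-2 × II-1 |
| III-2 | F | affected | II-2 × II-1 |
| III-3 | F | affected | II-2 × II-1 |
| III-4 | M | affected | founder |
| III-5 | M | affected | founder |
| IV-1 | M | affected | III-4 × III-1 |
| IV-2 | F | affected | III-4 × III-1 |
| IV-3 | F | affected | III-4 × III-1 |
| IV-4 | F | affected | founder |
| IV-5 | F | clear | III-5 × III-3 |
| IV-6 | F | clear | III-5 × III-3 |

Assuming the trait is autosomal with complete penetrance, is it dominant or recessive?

dominant

III-5 and III-3 are both affected yet have a clear child IV-5. Under a recessive model two affected parents are homozygous and every child would be affected, so the trait cannot be recessive.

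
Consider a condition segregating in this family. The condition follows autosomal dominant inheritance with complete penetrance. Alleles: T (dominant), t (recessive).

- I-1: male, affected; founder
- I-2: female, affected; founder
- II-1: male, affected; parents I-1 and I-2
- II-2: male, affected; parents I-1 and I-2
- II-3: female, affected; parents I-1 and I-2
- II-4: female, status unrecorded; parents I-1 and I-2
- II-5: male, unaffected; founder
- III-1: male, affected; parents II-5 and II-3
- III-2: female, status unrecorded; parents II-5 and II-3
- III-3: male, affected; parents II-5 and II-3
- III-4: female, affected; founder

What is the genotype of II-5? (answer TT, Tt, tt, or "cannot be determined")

II-5 is unaffected, so II-5 is tt.

tt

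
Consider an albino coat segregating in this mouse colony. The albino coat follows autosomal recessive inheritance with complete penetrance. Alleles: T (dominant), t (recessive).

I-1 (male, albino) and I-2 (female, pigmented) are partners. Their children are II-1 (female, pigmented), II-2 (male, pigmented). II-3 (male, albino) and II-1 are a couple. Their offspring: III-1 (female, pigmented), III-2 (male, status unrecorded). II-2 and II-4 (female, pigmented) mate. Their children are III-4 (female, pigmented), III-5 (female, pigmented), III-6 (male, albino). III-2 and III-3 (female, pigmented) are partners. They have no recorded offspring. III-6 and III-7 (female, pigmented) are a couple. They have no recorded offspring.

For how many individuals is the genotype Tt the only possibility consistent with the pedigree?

4

Obligate heterozygotes: II-1 is pigmented so carries T and received t from I-1 (tt), so II-1 is Tt; II-2 is pigmented so carries T and received t from I-1 (tt), so II-2 is Tt; II-4 is pigmented so carries T and passed t to III-6 (tt), so II-4 is Tt; III-1 is pigmented so carries T and received t from II-3 (tt), so III-1 is Tt.
Every other individual is either homozygous by phenotype or has at least one consistent homozygous assignment, so the count is 4.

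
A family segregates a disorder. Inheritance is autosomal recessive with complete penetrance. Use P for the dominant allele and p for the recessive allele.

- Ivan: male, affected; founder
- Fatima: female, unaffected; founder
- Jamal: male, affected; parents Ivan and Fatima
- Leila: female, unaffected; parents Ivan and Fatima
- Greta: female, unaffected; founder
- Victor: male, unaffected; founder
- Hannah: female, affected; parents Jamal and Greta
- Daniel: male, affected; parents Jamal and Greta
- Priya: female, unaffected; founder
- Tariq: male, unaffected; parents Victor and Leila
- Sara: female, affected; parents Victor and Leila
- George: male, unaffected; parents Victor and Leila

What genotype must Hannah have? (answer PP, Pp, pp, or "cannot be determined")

Hannah is affected, so Hannah is pp.

pp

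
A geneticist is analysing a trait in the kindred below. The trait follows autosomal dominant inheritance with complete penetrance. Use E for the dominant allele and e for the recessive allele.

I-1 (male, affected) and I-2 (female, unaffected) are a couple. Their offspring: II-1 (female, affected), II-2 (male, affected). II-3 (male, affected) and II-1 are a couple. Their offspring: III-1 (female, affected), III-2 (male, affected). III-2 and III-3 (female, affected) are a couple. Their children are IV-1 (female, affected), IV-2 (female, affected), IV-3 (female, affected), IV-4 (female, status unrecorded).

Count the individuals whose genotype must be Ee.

Obligate heterozygotes: II-1 is affected so carries E and received e from I-2 (ee), so II-1 is Ee; II-2 is affected so carries E and received e from I-2 (ee), so II-2 is Ee.
Every other individual is either homozygous by phenotype or has at least one consistent homozygous assignment, so the count is 2.

2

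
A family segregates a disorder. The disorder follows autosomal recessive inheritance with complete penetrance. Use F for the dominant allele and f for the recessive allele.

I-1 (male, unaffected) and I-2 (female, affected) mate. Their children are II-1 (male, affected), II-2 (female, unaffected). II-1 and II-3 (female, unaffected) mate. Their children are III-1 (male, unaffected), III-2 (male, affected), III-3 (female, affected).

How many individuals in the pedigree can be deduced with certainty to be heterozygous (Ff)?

Obligate heterozygotes: I-1 is unaffected so carries F and passed f to II-1 (ff), so I-1 is Ff; II-2 is unaffected so carries F and received f from I-2 (ff), so II-2 is Ff; II-3 is unaffected so carries F and passed f to III-2 (ff), so II-3 is Ff; III-1 is unaffected so carries F and received f from II-1 (ff), so III-1 is Ff.
Every other individual is either homozygous by phenotype or has at least one consistent homozygous assignment, so the count is 4.

4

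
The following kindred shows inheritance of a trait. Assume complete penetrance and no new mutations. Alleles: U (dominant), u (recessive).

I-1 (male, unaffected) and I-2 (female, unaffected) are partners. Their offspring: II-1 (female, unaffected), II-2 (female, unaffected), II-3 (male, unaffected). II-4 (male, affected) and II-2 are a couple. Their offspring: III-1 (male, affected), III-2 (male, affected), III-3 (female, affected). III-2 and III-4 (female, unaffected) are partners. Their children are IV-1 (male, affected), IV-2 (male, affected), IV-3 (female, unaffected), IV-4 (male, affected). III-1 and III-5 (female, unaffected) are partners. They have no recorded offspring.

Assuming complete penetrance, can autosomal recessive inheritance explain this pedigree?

A consistent assignment under autosomal recessive exists: I-1 UU, I-2 Uu, II-1 UU, II-2 Uu, II-3 UU, II-4 uu, III-1 uu, III-2 uu, III-3 uu, III-4 Uu, III-5 UU, IV-1 uu, IV-2 uu, IV-3 Uu, IV-4 uu.
In this assignment every recorded phenotype matches its genotype and every non-founder's genotype is obtainable from its parents' genotypes, so the pedigree is consistent.

Yes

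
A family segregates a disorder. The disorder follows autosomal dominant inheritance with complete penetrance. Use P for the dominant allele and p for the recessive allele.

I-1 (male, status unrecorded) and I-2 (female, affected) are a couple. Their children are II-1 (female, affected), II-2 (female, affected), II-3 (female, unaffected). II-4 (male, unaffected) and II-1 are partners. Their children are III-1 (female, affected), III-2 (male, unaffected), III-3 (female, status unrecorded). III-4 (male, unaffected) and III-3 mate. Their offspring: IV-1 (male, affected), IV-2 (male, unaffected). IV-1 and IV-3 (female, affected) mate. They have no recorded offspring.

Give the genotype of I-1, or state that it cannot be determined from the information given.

cannot be determined

I-1's phenotype is unrecorded, and no parent or child forces a single allele at both positions; consistent genotype assignments exist with I-1 as Pp or pp.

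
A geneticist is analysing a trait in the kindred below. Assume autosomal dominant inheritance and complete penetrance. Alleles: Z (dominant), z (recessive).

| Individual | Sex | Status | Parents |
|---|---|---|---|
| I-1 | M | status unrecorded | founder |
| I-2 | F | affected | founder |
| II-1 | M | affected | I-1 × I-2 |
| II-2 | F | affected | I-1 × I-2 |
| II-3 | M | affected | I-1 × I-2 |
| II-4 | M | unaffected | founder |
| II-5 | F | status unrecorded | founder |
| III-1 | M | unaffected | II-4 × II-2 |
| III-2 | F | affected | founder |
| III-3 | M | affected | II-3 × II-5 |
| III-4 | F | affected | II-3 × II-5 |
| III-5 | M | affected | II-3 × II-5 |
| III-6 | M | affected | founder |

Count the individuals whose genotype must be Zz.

Obligate heterozygotes: II-2 is affected so carries Z and passed z to III-1 (zz), so II-2 is Zz.
Every other individual is either homozygous by phenotype or has at least one consistent homozygous assignment, so the count is 1.

1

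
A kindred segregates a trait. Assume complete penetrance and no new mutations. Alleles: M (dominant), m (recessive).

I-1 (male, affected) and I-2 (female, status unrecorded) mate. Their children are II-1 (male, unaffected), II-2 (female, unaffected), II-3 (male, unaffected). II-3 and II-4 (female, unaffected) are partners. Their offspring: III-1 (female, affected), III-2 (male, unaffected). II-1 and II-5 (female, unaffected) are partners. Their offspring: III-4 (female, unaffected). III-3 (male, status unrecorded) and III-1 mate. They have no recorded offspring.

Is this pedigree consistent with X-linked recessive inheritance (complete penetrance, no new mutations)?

Under X-linked recessive, III-1 (affected, female) cannot arise from II-3 (unaffected) × II-4 (unaffected).

No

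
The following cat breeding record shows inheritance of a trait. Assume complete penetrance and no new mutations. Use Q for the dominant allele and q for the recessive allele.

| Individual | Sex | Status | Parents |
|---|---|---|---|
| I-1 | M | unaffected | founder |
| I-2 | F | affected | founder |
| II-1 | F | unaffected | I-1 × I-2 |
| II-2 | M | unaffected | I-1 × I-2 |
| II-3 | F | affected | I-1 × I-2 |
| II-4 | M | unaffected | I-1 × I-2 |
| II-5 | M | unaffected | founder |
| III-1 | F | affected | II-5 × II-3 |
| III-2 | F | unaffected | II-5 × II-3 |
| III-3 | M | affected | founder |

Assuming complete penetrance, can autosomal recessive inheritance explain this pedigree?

A consistent assignment under autosomal recessive exists: I-1 Qq, I-2 qq, II-1 Qq, II-2 Qq, II-3 qq, II-4 Qq, II-5 Qq, III-1 qq, III-2 Qq, III-3 qq.
In this assignment every recorded phenotype matches its genotype and every non-founder's genotype is obtainable from its parents' genotypes, so the pedigree is consistent.

Yes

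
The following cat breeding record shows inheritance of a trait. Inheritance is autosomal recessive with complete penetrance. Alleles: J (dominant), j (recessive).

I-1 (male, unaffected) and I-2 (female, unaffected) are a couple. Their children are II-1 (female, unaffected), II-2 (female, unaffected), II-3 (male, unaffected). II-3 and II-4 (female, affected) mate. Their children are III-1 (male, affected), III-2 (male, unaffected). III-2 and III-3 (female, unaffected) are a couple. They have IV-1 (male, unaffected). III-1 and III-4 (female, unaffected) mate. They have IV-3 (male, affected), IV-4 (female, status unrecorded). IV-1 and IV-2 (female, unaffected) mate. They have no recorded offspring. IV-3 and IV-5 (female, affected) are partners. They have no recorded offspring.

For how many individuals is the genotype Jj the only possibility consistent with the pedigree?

Obligate heterozygotes: II-3 is unaffected so carries J and passed j to III-1 (jj), so II-3 is Jj; III-2 is unaffected so carries J and received j from II-4 (jj), so III-2 is Jj; III-4 is unaffected so carries J and passed j to IV-3 (jj), so III-4 is Jj.
Every other individual is either homozygous by phenotype or has at least one consistent homozygous assignment, so the count is 3.

3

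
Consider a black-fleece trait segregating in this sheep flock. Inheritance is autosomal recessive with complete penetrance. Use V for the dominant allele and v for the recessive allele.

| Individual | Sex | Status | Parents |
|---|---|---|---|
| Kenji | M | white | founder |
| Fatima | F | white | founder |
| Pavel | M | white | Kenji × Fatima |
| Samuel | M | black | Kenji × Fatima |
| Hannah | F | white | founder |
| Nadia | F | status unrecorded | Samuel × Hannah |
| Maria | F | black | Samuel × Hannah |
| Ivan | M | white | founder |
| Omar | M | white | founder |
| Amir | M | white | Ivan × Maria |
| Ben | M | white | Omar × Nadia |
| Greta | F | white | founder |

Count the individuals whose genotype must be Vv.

4

Obligate heterozygotes: Kenji is white so carries V and passed v to Samuel (vv), so Kenji is Vv; Fatima is white so carries V and passed v to Samuel (vv), so Fatima is Vv; Hannah is white so carries V and passed v to Maria (vv), so Hannah is Vv; Amir is white so carries V and received v from Maria (vv), so Amir is Vv.
Every other individual is either homozygous by phenotype or has at least one consistent homozygous assignment, so the count is 4.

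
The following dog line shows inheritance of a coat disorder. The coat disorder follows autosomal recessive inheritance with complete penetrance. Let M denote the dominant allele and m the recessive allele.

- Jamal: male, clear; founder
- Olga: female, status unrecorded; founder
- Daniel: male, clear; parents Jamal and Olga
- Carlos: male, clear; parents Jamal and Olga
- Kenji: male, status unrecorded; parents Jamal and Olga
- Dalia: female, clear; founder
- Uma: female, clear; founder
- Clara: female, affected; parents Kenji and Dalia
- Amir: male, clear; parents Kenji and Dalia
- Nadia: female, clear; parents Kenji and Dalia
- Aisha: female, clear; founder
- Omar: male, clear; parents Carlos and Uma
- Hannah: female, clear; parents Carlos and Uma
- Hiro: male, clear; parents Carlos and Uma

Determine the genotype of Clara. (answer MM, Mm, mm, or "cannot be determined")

Clara is affected, so Clara is mm.

mm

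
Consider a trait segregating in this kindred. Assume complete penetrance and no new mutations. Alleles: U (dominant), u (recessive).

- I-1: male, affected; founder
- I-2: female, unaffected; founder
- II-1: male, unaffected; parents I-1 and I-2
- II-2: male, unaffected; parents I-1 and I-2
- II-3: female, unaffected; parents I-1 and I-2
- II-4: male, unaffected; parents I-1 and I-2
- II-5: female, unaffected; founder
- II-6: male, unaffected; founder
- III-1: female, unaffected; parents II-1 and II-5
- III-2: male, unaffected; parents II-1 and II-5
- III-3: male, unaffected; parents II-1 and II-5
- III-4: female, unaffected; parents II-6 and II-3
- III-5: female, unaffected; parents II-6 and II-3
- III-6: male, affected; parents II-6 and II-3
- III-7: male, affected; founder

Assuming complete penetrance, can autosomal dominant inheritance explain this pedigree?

Under autosomal dominant, III-6 (affected, male) cannot arise from II-6 (unaffected) × II-3 (unaffected).

No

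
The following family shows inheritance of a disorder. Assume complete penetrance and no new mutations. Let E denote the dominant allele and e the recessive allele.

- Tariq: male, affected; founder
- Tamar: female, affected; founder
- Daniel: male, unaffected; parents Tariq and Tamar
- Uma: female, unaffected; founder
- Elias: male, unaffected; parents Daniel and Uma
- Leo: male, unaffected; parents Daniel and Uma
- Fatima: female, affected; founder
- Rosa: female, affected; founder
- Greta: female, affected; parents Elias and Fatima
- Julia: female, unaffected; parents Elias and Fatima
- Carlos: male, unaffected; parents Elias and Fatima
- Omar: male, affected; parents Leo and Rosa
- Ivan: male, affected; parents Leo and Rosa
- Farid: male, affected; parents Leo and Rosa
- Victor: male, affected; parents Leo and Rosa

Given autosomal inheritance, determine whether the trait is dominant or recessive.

Tariq and Tamar are both affected yet have an unaffected child Daniel. Under a recessive model two affected parents are homozygous and every child would be affected, so the trait cannot be recessive.

dominant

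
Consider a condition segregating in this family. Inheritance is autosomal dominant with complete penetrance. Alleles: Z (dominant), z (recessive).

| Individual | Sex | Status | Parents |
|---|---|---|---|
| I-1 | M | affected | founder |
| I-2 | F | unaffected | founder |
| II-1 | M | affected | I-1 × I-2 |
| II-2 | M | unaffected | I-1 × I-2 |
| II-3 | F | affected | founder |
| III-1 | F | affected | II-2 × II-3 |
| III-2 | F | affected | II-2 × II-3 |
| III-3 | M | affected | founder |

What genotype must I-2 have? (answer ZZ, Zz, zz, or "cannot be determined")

I-2 is unaffected, so I-2 is zz.

zz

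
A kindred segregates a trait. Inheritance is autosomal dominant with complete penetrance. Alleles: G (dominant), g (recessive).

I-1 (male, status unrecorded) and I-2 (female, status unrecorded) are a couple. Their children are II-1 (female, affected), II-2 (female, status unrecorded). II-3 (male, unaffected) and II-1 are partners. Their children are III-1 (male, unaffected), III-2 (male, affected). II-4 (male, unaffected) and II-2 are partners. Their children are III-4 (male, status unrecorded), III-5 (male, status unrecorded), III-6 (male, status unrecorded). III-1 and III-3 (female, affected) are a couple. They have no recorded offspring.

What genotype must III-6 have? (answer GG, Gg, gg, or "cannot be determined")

III-6's phenotype is unrecorded, and no parent or child forces a single allele at both positions; consistent genotype assignments exist with III-6 as Gg or gg.

cannot be determined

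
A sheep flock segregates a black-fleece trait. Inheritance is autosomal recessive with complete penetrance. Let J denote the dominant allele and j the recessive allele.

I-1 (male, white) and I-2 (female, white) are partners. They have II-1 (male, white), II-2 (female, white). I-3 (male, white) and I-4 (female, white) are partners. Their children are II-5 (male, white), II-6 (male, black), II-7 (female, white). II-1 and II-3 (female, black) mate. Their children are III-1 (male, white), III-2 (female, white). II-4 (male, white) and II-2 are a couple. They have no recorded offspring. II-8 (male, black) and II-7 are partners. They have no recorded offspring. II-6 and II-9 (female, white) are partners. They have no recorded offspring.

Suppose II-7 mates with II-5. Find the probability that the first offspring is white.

8/9

I-3 is white so carries J and passed j to II-6 (jj), so I-3 is Jj.
I-4 is white so carries J and passed j to II-6 (jj), so I-4 is Jj.
II-7 is a white offspring of I-3 (Jj) × I-4 (Jj), whose cross gives 1/4 JJ : 1/2 Jj : 1/4 jj; conditioning on being white, II-7 is JJ with probability 1/3, Jj with probability 2/3.
II-5 is a white offspring of I-3 (Jj) × I-4 (Jj), whose cross gives 1/4 JJ : 1/2 Jj : 1/4 jj; conditioning on being white, II-5 is JJ with probability 1/3, Jj with probability 2/3.
Summing over parental genotype combinations, P(offspring is white) = 1/9·1 + 2/9·1 + 2/9·1 + 4/9·3/4 = 8/9.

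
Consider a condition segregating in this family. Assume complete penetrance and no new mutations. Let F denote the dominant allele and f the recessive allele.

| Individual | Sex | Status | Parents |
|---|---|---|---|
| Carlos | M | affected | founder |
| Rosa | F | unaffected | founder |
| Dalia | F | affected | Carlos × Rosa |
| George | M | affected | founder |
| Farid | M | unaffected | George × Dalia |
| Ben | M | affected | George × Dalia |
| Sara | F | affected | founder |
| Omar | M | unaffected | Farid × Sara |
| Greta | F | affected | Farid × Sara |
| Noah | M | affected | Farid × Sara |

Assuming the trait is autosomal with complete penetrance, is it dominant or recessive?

dominant

George and Dalia are both affected yet have an unaffected child Farid. Under a recessive model two affected parents are homozygous and every child would be affected, so the trait cannot be recessive.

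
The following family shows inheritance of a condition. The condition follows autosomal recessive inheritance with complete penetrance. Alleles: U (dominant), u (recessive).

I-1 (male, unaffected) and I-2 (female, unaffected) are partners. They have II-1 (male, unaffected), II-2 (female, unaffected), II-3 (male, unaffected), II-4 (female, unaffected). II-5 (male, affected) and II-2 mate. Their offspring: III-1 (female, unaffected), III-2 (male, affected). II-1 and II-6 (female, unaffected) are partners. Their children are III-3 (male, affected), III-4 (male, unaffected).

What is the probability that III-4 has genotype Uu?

2/3

II-1 is unaffected so carries U and passed u to III-3 (uu), so II-1 is Uu.
II-6 is unaffected so carries U and passed u to III-3 (uu), so II-6 is Uu.
Their cross gives offspring ratios 1/4 UU : 1/2 Uu : 1/4 uu. Conditioning on III-4 being unaffected, P(Uu) = 1/2 / 3/4 = 2/3.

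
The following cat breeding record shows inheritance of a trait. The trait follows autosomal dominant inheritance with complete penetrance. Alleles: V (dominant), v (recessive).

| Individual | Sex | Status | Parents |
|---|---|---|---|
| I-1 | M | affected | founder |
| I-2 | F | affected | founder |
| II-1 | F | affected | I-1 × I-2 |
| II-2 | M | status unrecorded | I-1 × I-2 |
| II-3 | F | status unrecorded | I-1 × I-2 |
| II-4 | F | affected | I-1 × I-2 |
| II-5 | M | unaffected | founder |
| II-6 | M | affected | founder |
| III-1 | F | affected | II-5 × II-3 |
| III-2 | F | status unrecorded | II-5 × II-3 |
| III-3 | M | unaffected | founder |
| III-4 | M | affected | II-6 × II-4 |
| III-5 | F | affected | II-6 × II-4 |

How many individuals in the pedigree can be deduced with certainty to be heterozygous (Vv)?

1

Obligate heterozygotes: III-1 is affected so carries V and received v from II-5 (vv), so III-1 is Vv.
Every other individual is either homozygous by phenotype or has at least one consistent homozygous assignment, so the count is 1.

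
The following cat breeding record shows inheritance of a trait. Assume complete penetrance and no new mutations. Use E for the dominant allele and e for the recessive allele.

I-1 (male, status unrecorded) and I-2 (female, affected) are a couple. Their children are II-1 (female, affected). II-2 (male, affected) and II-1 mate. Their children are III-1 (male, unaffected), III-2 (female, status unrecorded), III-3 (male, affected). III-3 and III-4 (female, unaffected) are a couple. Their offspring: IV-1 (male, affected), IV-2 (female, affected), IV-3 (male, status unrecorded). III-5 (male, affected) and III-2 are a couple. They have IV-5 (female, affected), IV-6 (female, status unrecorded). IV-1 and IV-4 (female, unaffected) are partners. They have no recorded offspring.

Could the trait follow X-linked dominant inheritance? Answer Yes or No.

Under X-linked dominant, IV-1 (affected, male) cannot arise from III-3 (affected) × III-4 (unaffected).

No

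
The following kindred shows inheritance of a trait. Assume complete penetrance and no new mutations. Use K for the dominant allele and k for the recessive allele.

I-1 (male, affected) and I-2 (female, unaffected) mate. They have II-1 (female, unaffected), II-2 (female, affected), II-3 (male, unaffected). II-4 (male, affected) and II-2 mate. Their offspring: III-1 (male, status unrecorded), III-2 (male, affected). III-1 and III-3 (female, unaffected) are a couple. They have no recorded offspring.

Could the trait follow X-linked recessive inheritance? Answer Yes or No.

A consistent assignment under X-linked recessive exists: I-1 X^k Y, I-2 X^K X^k, II-1 X^K X^k, II-2 X^k X^k, II-3 X^K Y, II-4 X^k Y, III-1 X^k Y, III-2 X^k Y, III-3 X^K X^K.
In this assignment every recorded phenotype matches its genotype and every non-founder's genotype is obtainable from its parents' genotypes, so the pedigree is consistent.

Yes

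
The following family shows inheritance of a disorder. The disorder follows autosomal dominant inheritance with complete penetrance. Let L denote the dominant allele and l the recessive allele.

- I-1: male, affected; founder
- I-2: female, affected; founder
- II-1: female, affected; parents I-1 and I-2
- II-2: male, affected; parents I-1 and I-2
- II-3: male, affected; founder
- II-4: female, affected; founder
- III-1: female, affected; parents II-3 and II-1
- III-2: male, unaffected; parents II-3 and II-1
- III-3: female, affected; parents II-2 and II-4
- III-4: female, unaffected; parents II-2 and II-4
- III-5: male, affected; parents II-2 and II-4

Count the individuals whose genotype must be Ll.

4

Obligate heterozygotes: II-1 is affected so carries L and passed l to III-2 (ll), so II-1 is Ll; II-2 is affected so carries L and passed l to III-4 (ll), so II-2 is Ll; II-3 is affected so carries L and passed l to III-2 (ll), so II-3 is Ll; II-4 is affected so carries L and passed l to III-4 (ll), so II-4 is Ll.
Every other individual is either homozygous by phenotype or has at least one consistent homozygous assignment, so the count is 4.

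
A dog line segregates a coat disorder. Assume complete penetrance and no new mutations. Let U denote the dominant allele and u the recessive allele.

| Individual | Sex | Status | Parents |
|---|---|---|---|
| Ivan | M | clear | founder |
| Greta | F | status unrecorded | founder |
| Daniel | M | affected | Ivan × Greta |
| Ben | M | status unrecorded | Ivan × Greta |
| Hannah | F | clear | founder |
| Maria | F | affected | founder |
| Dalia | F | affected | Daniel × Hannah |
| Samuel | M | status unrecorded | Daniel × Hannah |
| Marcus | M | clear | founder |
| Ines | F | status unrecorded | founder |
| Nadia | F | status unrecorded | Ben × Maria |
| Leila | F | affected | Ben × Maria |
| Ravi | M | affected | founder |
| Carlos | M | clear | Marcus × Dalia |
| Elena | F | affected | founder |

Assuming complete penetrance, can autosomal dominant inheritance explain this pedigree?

Yes

A consistent assignment under autosomal dominant exists: Ivan uu, Greta UU, Daniel Uu, Ben Uu, Hannah uu, Maria UU, Dalia Uu, Samuel Uu, Marcus uu, Ines UU, Nadia UU, Leila UU, Ravi UU, Carlos uu, Elena UU.
In this assignment every recorded phenotype matches its genotype and every non-founder's genotype is obtainable from its parents' genotypes, so the pedigree is consistent.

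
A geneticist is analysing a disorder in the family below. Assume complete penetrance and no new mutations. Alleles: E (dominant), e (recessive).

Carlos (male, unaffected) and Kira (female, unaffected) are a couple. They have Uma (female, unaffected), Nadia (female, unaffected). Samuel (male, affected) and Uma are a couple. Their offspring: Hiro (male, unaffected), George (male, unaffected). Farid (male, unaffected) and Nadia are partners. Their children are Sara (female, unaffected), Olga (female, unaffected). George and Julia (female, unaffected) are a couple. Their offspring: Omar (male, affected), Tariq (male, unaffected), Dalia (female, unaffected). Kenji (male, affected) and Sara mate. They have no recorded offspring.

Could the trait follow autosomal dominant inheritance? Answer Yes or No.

Under autosomal dominant, Omar (affected, male) cannot arise from George (unaffected) × Julia (unaffected).

No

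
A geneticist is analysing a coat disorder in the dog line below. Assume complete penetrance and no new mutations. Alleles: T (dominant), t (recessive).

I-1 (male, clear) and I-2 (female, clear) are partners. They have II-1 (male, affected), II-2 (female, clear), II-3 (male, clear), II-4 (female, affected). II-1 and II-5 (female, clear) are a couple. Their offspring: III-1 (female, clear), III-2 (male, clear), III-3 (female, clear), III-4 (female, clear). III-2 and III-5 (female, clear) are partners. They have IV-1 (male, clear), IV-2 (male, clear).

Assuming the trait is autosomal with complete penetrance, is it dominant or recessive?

recessive

I-1 and I-2 are both clear yet have an affected child II-1. Under dominance, an affected child requires at least one affected parent, so the trait cannot be dominant.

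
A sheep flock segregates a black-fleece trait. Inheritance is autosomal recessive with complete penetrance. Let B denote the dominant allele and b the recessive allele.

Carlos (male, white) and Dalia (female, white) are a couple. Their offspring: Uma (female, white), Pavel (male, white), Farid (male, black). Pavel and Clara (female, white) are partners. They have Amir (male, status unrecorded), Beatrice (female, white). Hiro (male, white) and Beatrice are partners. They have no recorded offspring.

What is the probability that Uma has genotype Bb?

2/3

Carlos is white so carries B and passed b to Farid (bb), so Carlos is Bb.
Dalia is white so carries B and passed b to Farid (bb), so Dalia is Bb.
Their cross gives offspring ratios 1/4 BB : 1/2 Bb : 1/4 bb. Conditioning on Uma being white, P(Bb) = 1/2 / 3/4 = 2/3.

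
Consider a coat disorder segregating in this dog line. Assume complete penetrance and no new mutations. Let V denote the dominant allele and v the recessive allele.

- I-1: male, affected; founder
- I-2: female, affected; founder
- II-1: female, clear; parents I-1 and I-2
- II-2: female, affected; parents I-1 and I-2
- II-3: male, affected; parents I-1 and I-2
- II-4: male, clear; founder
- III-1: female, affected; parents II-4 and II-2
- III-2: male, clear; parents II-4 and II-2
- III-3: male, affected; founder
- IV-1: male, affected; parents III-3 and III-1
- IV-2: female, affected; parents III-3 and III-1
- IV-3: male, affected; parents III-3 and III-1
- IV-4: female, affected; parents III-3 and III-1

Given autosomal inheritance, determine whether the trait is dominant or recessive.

I-1 and I-2 are both affected yet have a clear child II-1. Under a recessive model two affected parents are homozygous and every child would be affected, so the trait cannot be recessive.

dominant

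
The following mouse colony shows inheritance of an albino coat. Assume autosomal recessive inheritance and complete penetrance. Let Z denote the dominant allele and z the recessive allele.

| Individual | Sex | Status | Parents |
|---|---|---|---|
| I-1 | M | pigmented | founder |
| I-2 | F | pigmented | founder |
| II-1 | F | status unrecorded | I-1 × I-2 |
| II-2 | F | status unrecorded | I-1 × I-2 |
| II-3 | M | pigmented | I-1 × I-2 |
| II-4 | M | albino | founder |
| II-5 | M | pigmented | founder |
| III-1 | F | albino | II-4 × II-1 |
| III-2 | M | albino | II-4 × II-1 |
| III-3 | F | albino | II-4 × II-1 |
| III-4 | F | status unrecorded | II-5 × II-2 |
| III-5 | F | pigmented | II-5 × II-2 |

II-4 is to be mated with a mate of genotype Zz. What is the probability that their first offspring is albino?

II-4 is albino, so II-4 is zz.
The cross gives 1/2 Zz : 1/2 zz, so P(offspring is albino) = 1/2.

1/2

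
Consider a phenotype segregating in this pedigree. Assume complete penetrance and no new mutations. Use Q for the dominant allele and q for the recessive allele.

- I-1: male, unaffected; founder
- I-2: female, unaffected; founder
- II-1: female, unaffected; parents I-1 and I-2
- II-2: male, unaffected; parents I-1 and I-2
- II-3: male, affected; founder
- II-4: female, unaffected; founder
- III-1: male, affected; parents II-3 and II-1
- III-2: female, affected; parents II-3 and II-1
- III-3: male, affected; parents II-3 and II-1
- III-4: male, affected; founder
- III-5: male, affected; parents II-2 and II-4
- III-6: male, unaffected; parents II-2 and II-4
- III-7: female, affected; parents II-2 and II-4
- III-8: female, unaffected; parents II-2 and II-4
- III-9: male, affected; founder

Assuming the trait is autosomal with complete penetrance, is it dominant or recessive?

recessive

II-2 and II-4 are both unaffected yet have an affected child III-5. Under dominance, an affected child requires at least one affected parent, so the trait cannot be dominant.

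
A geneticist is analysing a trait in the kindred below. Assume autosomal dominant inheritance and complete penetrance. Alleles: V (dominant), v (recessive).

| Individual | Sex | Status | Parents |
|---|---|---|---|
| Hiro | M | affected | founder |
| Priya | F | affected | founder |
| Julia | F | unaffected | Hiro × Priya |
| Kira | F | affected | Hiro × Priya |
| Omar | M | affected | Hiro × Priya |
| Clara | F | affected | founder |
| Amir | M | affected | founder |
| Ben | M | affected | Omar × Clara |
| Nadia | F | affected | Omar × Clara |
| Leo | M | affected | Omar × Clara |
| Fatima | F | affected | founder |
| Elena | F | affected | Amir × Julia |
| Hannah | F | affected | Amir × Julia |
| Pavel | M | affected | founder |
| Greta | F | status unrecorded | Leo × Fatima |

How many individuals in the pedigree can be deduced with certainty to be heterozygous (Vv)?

Obligate heterozygotes: Hiro is affected so carries V and passed v to Julia (vv), so Hiro is Vv; Priya is affected so carries V and passed v to Julia (vv), so Priya is Vv; Elena is affected so carries V and received v from Julia (vv), so Elena is Vv; Hannah is affected so carries V and received v from Julia (vv), so Hannah is Vv.
Every other individual is either homozygous by phenotype or has at least one consistent homozygous assignment, so the count is 4.

4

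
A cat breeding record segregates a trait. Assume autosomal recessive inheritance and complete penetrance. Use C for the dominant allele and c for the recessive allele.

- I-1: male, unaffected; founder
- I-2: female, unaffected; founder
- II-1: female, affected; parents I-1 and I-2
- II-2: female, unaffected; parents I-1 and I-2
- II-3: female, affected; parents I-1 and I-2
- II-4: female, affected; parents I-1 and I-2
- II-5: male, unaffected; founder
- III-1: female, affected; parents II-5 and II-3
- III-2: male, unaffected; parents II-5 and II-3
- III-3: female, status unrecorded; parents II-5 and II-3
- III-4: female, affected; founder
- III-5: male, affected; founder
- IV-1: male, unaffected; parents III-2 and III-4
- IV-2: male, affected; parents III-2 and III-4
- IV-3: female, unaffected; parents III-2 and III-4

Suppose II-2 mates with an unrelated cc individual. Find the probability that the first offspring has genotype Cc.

2/3

I-1 is unaffected so carries C and passed c to II-1 (cc), so I-1 is Cc.
I-2 is unaffected so carries C and passed c to II-1 (cc), so I-2 is Cc.
II-2 is an unaffected offspring of I-1 (Cc) × I-2 (Cc), whose cross gives 1/4 CC : 1/2 Cc : 1/4 cc; conditioning on being unaffected, II-2 is CC with probability 1/3, Cc with probability 2/3.
Summing over parental genotype combinations, P(offspring has genotype Cc) = 1/3·1 + 2/3·1/2 = 2/3.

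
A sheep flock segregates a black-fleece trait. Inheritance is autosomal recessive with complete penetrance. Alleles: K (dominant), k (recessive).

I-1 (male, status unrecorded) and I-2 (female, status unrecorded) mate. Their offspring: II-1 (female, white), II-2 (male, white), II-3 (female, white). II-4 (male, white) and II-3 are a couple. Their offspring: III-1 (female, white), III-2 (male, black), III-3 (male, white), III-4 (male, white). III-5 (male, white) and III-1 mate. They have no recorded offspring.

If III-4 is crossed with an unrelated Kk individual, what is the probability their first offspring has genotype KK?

II-4 is white so carries K and passed k to III-2 (kk), so II-4 is Kk.
II-3 is white so carries K and passed k to III-2 (kk), so II-3 is Kk.
III-4 is a white offspring of II-4 (Kk) × II-3 (Kk), whose cross gives 1/4 KK : 1/2 Kk : 1/4 kk; conditioning on being white, III-4 is KK with probability 1/3, Kk with probability 2/3.
Summing over parental genotype combinations, P(offspring has genotype KK) = 1/3·1/2 + 2/3·1/4 = 1/3.

1/3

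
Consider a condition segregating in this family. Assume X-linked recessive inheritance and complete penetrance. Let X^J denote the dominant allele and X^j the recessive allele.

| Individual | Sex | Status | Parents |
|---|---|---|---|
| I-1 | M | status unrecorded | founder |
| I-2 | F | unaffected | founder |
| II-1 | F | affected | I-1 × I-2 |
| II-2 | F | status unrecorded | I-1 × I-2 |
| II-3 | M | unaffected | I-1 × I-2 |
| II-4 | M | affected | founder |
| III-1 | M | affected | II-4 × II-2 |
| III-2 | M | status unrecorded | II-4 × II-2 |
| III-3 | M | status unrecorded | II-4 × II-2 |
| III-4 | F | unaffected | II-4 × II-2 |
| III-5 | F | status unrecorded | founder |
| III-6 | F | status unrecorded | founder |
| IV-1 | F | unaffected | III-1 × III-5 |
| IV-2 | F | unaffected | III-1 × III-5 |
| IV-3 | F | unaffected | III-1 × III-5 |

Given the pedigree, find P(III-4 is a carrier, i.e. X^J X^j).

III-4 is unaffected so carries J and received j from II-4 (X^j Y), so III-4 is X^J X^j, giving P(X^J X^j) = 1.

1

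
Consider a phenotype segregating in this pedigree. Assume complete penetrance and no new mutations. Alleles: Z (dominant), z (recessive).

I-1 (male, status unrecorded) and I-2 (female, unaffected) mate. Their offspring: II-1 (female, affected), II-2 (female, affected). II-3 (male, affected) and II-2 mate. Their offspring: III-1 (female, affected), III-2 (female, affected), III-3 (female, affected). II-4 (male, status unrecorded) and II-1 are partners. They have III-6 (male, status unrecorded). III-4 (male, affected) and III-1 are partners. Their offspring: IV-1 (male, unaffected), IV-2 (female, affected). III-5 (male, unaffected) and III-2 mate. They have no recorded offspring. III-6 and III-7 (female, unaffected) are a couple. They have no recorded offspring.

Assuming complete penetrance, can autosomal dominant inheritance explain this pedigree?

Yes

A consistent assignment under autosomal dominant exists: I-1 ZZ, I-2 zz, II-1 Zz, II-2 Zz, II-3 ZZ, II-4 ZZ, III-1 Zz, III-2 ZZ, III-3 ZZ, III-4 Zz, III-5 zz, III-6 ZZ, III-7 zz, IV-1 zz, IV-2 ZZ.
In this assignment every recorded phenotype matches its genotype and every non-founder's genotype is obtainable from its parents' genotypes, so the pedigree is consistent.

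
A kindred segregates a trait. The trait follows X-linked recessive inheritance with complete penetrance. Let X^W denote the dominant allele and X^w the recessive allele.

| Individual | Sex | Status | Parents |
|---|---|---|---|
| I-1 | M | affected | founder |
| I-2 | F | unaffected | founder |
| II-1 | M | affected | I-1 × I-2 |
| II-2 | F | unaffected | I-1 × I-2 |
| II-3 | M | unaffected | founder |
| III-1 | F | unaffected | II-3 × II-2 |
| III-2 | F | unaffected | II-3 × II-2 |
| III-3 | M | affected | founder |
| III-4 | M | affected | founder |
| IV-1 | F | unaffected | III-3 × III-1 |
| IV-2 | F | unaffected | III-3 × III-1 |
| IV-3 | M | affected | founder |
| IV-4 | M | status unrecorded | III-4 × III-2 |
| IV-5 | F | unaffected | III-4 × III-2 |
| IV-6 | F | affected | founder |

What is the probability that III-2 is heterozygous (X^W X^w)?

II-3 is unaffected, so II-3 is X^W Y.
II-2 is unaffected so carries W and received w from I-1 (X^w Y), so II-2 is X^W X^w.
Their cross gives offspring ratios 1/2 X^W X^W : 1/2 X^W X^w. Conditioning on III-2 being unaffected, P(X^W X^w) = 1/2 / 1 = 1/2 before taking III-2's own offspring into account.
III-4 is affected, so III-4 is X^w Y.
Now use III-2's offspring. Probability of each recorded status — unaffected daughter IV-5: 1/2 if III-2 is X^W X^w, 1 if X^W X^W. (IV-4: equally likely either way, so uninformative.)
Bayes: P(X^W X^w) = 1/2·1/2 / (1/2·1/2 + 1/2·1) = 1/3.

1/3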